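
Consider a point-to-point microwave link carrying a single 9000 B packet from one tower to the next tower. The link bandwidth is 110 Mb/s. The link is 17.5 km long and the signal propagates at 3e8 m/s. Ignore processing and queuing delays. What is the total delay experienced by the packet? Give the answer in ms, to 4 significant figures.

0.7129 ms

L = 9000 × 8 = 72000 bits.
Transmission delay = L/R = 72000 / 110000000 = 0.654545 ms.
Propagation delay = d/s = 17500 m / 300000000 m/s = 0.0583333 ms.
Total = 0.7129 ms.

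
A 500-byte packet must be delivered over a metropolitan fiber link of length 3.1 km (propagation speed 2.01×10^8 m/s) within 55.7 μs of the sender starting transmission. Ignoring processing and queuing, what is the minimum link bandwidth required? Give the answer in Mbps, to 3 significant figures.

99.3 Mbps

L = 4000 bits.
Propagation delay = 3100 / 2.01e+08 = 15.4229 μs.
Transmission budget = 55.7 − 15.4229 = 40.2771 μs.
R ≥ L / t_tx = 4000 bits / 4.02771e-05 s = 99.3 Mbps.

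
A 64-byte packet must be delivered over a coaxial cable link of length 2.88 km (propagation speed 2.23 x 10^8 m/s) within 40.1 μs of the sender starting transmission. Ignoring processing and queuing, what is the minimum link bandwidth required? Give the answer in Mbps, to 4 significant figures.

18.83 Mbps

L = 512 bits.
Propagation delay = 2880 / 223000000 = 12.9148 μs.
Transmission budget = 40.1 − 12.9148 = 27.1852 μs.
R ≥ L / t_tx = 512 bits / 2.71852e-05 s = 18.83 Mbps.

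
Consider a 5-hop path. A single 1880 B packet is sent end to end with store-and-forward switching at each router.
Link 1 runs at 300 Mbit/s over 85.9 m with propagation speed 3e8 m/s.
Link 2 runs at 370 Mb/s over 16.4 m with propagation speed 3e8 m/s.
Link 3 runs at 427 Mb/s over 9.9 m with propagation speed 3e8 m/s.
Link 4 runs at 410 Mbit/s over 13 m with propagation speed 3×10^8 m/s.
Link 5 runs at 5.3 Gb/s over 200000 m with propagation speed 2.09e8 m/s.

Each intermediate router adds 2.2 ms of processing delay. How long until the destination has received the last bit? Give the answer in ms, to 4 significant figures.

L = 1880 × 8 = 15040 bits.
Transmission delays (L/R per hop): 0.0501333, 0.0406486, 0.0352225, 0.0366829, 0.00283774 ms; sum = 0.165525 ms.
Propagation delays (d/s per hop): 0.000286333, 5.46667e-05, 3.3e-05, 4.33333e-05, 0.956938 ms; sum = 0.957355 ms.
Processing at 4 router(s): 4 × 2.2 ms = 8.8 ms.
End-to-end = 9.923 ms.

9.923 ms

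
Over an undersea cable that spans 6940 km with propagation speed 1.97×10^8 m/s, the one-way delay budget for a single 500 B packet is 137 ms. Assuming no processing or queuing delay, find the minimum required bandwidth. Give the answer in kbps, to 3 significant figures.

39.3 kbps

L = 4000 bits.
Propagation delay = 6940000 / 197000000 = 35.2284 ms.
Transmission budget = 137 − 35.2284 = 101.772 ms.
R ≥ L / t_tx = 4000 bits / 0.101772 s = 39.3 kbps.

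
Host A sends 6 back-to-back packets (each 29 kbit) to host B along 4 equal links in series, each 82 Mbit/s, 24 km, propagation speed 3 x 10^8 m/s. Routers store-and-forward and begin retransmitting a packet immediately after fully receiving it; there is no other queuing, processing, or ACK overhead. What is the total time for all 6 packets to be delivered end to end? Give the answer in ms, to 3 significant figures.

Per-hop transmission t_tx = L/R = 29000/82000000 = 0.353659 ms.
Per-hop propagation t_prop = 24000/300000000 = 0.08 ms.
Pipeline fill: first packet needs 4·t_tx to clear all hops; remaining 5 packets each add one t_tx.
Total = (4+6-1)·t_tx + 4·t_prop = 9·0.353659 + 4·0.08 = 3.50 ms.

3.50 ms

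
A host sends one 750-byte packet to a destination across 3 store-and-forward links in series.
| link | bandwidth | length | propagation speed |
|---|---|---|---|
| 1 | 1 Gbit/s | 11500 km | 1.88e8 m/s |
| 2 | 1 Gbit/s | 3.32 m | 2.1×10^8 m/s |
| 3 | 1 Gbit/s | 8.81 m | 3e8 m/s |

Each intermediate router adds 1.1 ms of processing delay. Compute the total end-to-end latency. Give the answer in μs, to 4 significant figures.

63390 μs

L = 750 × 8 = 6000 bits.
Transmission delay per hop = L/R = 6000/1000000000 = 6 μs; 3 hops → 18 μs.
Propagation delays (d/s per hop): 61170.2, 0.0158095, 0.0293667 μs; sum = 61170.3 μs.
Processing at 2 router(s): 2 × 1.1 ms = 2200 μs.
End-to-end = 63390 μs.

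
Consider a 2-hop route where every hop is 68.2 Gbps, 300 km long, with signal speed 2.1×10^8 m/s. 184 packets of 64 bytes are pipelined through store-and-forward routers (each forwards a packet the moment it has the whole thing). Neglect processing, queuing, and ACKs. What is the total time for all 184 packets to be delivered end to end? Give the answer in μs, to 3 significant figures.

Per-hop transmission t_tx = L/R = 512/68200000000 = 0.00750733 μs.
Per-hop propagation t_prop = 300000/210000000 = 1428.57 μs.
Pipeline fill: first packet needs 2·t_tx to clear all hops; remaining 183 packets each add one t_tx.
Total = (2+184-1)·t_tx + 2·t_prop = 185·0.00750733 + 2·1428.57 = 2860 μs.

2860 μs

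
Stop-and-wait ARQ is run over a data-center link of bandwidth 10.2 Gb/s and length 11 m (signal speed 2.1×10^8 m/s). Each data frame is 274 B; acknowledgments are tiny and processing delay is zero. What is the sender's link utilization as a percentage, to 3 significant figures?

67.2 %

t_tx = L/R = 2192/10200000000 = 2.14902e-07 s.
t_prop = 11/210000000 = 5.2381e-08 s; RTT = 1.04762e-07 s.
Cycle = t_tx + RTT = 3.19664e-07 s.
Utilization = t_tx / cycle = 2.14902e-07/3.19664e-07 = 67.2 %.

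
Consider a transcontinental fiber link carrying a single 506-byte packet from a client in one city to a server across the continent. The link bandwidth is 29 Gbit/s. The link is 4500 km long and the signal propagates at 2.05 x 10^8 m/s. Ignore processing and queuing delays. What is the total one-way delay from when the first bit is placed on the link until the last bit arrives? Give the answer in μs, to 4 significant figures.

L = 506 × 8 = 4048 bits.
Transmission delay = L/R = 4048 / 29000000000 = 0.139586 μs.
Propagation delay = d/s = 4500000 m / 2.05e+08 m/s = 21951.2 μs.
Total = 21950 μs.

21950 μs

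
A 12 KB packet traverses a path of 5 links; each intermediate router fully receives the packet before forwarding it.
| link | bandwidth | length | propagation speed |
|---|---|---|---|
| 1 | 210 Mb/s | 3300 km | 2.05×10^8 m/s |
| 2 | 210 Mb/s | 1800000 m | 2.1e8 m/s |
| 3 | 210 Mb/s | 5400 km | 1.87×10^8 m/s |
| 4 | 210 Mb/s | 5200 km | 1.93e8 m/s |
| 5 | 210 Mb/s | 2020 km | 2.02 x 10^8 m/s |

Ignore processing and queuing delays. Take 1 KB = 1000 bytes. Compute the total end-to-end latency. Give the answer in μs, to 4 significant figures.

92770 μs

L = 96000 bits.
Transmission delay per hop = L/R = 96000/210000000 = 457.143 μs; 5 hops → 2285.71 μs.
Propagation delays (d/s per hop): 16097.6, 8571.43, 28877, 26943, 10000 μs; sum = 90489 μs.
End-to-end = 92770 μs.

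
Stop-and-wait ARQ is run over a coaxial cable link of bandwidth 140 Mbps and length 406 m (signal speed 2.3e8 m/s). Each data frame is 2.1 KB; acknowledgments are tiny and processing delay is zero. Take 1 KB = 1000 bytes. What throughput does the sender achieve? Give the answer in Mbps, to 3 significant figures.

136 Mbps

t_tx = L/R = 16800/140000000 = 0.00012 s.
t_prop = 406/2.3e+08 = 1.76522e-06 s; RTT = 3.53043e-06 s.
Cycle = t_tx + RTT = 0.00012353 s.
Throughput = L / cycle = 16800 / 0.00012353 = 136 Mbps.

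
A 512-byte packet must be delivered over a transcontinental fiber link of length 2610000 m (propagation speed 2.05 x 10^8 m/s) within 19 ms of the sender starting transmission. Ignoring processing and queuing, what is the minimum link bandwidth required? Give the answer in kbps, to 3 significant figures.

653 kbps

L = 4096 bits.
Propagation delay = 2610000 / 2.05e+08 = 12.7317 ms.
Transmission budget = 19 − 12.7317 = 6.26829 ms.
R ≥ L / t_tx = 4096 bits / 0.00626829 s = 653 kbps.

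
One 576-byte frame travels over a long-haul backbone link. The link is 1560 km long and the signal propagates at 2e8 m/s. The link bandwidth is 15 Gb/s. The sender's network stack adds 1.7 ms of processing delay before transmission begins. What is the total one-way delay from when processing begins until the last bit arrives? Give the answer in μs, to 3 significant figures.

9500 μs

L = 576 × 8 = 4608 bits.
Transmission delay = L/R = 4608 / 15000000000 = 0.3072 μs.
Propagation delay = d/s = 1560000 m / 200000000 m/s = 7800 μs.
Plus processing delay 1.7 ms = 1700 μs.
Total = 9500 μs.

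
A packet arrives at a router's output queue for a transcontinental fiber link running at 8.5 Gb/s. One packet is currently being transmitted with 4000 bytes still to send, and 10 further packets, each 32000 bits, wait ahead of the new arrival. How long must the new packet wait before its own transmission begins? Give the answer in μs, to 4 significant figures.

41.41 μs

Each queued packet: L/R = 32000/8500000000 = 3.76471 μs.
10 queued → 37.6471 μs.
Plus remaining 32000 bits of current packet: 3.76471 μs.
Queuing delay = 41.41 μs.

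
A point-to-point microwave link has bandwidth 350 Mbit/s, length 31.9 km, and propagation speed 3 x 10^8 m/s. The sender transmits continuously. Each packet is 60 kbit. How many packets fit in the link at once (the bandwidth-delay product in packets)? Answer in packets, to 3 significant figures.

0.620 packets

Propagation delay = 31900 / 300000000 = 0.000106333 s.
BDP = R × t_prop = 350000000 × 0.000106333 = 37216.7 bits.
In packets of 60000 bits: 0.620 packets.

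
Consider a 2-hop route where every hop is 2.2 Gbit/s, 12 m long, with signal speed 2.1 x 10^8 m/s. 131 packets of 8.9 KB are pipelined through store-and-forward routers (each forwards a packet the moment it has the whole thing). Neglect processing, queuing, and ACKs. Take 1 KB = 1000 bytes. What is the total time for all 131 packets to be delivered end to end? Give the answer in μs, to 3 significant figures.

Per-hop transmission t_tx = L/R = 71200/2200000000 = 32.3636 μs.
Per-hop propagation t_prop = 12/210000000 = 0.0571429 μs.
Pipeline fill: first packet needs 2·t_tx to clear all hops; remaining 130 packets each add one t_tx.
Total = (2+131-1)·t_tx + 2·t_prop = 132·32.3636 + 2·0.0571429 = 4270 μs.

4270 μs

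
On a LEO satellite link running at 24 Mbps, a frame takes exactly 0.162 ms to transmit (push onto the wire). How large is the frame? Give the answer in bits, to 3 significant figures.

3890 bits

L = R × t_tx = 24000000 b/s × 0.000162 s = 3888 bits.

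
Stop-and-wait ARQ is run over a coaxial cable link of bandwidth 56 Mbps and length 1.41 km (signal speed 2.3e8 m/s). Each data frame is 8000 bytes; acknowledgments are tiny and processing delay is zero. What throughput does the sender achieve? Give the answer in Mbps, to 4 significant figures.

t_tx = L/R = 64000/56000000 = 0.00114286 s.
t_prop = 1410/2.3e+08 = 6.13043e-06 s; RTT = 1.22609e-05 s.
Cycle = t_tx + RTT = 0.00115512 s.
Throughput = L / cycle = 64000 / 0.00115512 = 55.41 Mbps.

55.41 Mbps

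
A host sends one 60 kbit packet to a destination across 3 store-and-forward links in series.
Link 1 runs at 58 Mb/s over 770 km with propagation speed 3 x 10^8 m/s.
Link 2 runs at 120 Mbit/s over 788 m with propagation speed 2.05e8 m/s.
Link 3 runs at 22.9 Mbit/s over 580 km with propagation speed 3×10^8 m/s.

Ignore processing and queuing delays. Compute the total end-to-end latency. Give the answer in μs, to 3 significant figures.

8660 μs

L = 60000 bits.
Transmission delays (L/R per hop): 1034.48, 500, 2620.09 μs; sum = 4154.57 μs.
Propagation delays (d/s per hop): 2566.67, 3.8439, 1933.33 μs; sum = 4503.84 μs.
End-to-end = 8660 μs.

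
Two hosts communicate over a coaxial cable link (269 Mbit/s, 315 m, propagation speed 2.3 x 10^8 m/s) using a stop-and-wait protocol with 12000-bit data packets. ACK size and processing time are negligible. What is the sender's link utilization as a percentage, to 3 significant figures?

94.2 %

t_tx = L/R = 12000/269000000 = 4.46097e-05 s.
t_prop = 315/2.3e+08 = 1.36957e-06 s; RTT = 2.73913e-06 s.
Cycle = t_tx + RTT = 4.73488e-05 s.
Utilization = t_tx / cycle = 4.46097e-05/4.73488e-05 = 94.2 %.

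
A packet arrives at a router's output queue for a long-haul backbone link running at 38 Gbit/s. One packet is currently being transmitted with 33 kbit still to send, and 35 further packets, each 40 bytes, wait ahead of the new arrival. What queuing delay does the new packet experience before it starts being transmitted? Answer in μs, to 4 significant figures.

1.163 μs

Each queued packet: L/R = 320/38000000000 = 0.00842105 μs.
35 queued → 0.294737 μs.
Plus remaining 33000 bits of current packet: 0.868421 μs.
Queuing delay = 1.163 μs.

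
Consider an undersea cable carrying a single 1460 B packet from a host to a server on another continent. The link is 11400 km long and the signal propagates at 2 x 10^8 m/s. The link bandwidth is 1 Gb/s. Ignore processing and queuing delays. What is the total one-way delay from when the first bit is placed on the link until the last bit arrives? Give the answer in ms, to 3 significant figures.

L = 1460 × 8 = 11680 bits.
Transmission delay = L/R = 11680 / 1000000000 = 0.01168 ms.
Propagation delay = d/s = 11400000 m / 200000000 m/s = 57 ms.
Total = 57.0 ms.

57.0 ms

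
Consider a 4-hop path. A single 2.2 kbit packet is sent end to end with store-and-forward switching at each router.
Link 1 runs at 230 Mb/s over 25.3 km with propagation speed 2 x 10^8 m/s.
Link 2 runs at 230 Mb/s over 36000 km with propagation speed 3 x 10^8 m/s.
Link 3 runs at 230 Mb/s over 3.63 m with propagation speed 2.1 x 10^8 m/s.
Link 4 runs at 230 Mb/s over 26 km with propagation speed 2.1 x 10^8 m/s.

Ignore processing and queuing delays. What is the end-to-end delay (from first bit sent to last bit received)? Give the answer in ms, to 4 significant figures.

120.3 ms

L = 2200 bits.
Transmission delay per hop = L/R = 2200/230000000 = 0.00956522 ms; 4 hops → 0.0382609 ms.
Propagation delays (d/s per hop): 0.1265, 120, 1.72857e-05, 0.12381 ms; sum = 120.25 ms.
End-to-end = 120.3 ms.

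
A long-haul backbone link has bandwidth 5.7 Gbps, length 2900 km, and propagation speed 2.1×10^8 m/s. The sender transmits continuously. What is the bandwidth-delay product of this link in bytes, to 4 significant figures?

9839000 bytes

Propagation delay = 2900000 / 210000000 = 0.0138095 s.
BDP = R × t_prop = 5700000000 × 0.0138095 = 78714300 bits.
In bytes: 78714300/8 = 9839000 bytes.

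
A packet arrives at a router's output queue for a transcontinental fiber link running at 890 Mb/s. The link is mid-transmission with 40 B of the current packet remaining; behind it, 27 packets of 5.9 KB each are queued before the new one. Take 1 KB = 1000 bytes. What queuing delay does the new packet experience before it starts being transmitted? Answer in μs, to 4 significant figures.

Each queued packet: L/R = 47200/890000000 = 53.0337 μs.
27 queued → 1431.91 μs.
Plus remaining 320 bits of current packet: 0.359551 μs.
Queuing delay = 1432 μs.

1432 μs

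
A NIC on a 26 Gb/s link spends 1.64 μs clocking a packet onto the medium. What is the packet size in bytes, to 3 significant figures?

5330 bytes

L = R × t_tx = 26000000000 b/s × 1.64e-06 s = 42640 bits.
In bytes: 42640 / 8 = 5330 bytes.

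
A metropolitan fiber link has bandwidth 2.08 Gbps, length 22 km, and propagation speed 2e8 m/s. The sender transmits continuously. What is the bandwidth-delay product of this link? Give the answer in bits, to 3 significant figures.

Propagation delay = 22000 / 200000000 = 0.00011 s.
BDP = R × t_prop = 2080000000 × 0.00011 = 228800 bits.

229000 bits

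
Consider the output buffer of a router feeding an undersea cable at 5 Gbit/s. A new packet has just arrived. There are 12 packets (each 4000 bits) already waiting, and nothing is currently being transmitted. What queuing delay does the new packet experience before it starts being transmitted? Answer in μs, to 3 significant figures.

Each queued packet: L/R = 4000/5000000000 = 0.8 μs.
12 queued → 9.6 μs.
Queuing delay = 9.60 μs.

9.60 μs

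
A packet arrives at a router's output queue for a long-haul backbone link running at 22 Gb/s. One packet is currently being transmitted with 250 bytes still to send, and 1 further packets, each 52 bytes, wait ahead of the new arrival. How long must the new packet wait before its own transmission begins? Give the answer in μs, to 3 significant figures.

0.110 μs

Each queued packet: L/R = 416/22000000000 = 0.0189091 μs.
1 queued → 0.0189091 μs.
Plus remaining 2000 bits of current packet: 0.0909091 μs.
Queuing delay = 0.110 μs.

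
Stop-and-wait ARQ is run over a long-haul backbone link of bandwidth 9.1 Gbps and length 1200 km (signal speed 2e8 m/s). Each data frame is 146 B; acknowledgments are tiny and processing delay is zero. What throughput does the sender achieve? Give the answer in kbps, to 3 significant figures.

t_tx = L/R = 1168/9100000000 = 1.28352e-07 s.
t_prop = 1200000/200000000 = 0.006 s; RTT = 0.012 s.
Cycle = t_tx + RTT = 0.0120001 s.
Throughput = L / cycle = 1168 / 0.0120001 = 97.3 kbps.

97.3 kbps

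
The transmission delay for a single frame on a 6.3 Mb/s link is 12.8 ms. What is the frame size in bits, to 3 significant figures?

80600 bits

L = R × t_tx = 6300000 b/s × 0.0128 s = 80640 bits.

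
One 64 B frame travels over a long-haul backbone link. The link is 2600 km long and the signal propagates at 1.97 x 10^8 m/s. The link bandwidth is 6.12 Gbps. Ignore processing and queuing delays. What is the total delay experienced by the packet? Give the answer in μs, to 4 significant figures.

L = 64 × 8 = 512 bits.
Transmission delay = L/R = 512 / 6120000000 = 0.0836601 μs.
Propagation delay = d/s = 2600000 m / 197000000 m/s = 13198 μs.
Total = 13200 μs.

13200 μs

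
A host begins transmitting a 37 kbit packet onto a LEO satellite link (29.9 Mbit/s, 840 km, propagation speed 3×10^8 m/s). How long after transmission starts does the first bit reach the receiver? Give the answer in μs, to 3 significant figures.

First bit experiences only propagation delay: d/s = 840000/300000000 = 2800 μs.

2800 μs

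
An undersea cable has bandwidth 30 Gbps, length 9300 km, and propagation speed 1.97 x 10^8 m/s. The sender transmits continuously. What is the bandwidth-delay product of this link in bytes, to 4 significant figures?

177000000 bytes

Propagation delay = 9300000 / 197000000 = 0.0472081 s.
BDP = R × t_prop = 30000000000 × 0.0472081 = 1416240000 bits.
In bytes: 1416240000/8 = 177000000 bytes.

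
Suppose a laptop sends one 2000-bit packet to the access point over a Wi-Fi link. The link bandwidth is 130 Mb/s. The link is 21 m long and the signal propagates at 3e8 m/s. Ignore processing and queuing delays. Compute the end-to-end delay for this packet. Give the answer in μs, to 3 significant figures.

15.5 μs

Transmission delay = L/R = 2000 / 130000000 = 15.3846 μs.
Propagation delay = d/s = 21 m / 300000000 m/s = 0.07 μs.
Total = 15.5 μs.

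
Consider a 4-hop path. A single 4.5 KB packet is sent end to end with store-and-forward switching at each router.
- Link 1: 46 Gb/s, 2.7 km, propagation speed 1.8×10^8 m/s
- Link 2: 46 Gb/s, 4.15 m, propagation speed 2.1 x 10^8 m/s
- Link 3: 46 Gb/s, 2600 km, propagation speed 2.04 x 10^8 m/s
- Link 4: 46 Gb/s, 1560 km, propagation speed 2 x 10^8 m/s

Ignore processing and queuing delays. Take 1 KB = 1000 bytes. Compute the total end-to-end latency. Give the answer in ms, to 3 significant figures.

20.6 ms

L = 36000 bits.
Transmission delay per hop = L/R = 36000/46000000000 = 0.000782609 ms; 4 hops → 0.00313043 ms.
Propagation delays (d/s per hop): 0.015, 1.97619e-05, 12.7451, 7.8 ms; sum = 20.5601 ms.
End-to-end = 20.6 ms.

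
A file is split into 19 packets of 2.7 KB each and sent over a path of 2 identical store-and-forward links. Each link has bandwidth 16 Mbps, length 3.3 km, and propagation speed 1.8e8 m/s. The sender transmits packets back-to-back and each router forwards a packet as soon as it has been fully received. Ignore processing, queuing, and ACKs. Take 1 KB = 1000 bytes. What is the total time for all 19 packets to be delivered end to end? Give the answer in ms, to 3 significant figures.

27.0 ms

Per-hop transmission t_tx = L/R = 21600/16000000 = 1.35 ms.
Per-hop propagation t_prop = 3300/180000000 = 0.0183333 ms.
Pipeline fill: first packet needs 2·t_tx to clear all hops; remaining 18 packets each add one t_tx.
Total = (2+19-1)·t_tx + 2·t_prop = 20·1.35 + 2·0.0183333 = 27.0 ms.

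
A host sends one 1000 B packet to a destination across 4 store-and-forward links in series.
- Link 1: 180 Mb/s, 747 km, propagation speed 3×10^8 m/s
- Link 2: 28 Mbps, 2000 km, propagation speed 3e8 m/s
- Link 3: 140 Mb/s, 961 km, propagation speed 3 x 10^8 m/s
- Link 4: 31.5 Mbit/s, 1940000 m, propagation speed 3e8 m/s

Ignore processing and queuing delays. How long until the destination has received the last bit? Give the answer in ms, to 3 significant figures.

19.5 ms

L = 1000 × 8 = 8000 bits.
Transmission delays (L/R per hop): 0.0444444, 0.285714, 0.0571429, 0.253968 ms; sum = 0.64127 ms.
Propagation delays (d/s per hop): 2.49, 6.66667, 3.20333, 6.46667 ms; sum = 18.8267 ms.
End-to-end = 19.5 ms.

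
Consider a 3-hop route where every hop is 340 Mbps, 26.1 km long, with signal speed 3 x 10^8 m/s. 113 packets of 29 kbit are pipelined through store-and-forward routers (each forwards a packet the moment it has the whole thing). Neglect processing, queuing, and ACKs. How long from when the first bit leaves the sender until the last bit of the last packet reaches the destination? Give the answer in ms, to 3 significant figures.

10.1 ms

Per-hop transmission t_tx = L/R = 29000/340000000 = 0.0852941 ms.
Per-hop propagation t_prop = 26100/300000000 = 0.087 ms.
Pipeline fill: first packet needs 3·t_tx to clear all hops; remaining 112 packets each add one t_tx.
Total = (3+113-1)·t_tx + 3·t_prop = 115·0.0852941 + 3·0.087 = 10.1 ms.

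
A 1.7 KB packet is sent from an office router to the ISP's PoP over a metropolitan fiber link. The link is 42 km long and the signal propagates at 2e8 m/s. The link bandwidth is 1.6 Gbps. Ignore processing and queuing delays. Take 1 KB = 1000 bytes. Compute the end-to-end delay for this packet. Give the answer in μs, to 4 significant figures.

L = 13600 bits.
Transmission delay = L/R = 13600 / 1600000000 = 8.5 μs.
Propagation delay = d/s = 42000 m / 200000000 m/s = 210 μs.
Total = 218.5 μs.

218.5 μs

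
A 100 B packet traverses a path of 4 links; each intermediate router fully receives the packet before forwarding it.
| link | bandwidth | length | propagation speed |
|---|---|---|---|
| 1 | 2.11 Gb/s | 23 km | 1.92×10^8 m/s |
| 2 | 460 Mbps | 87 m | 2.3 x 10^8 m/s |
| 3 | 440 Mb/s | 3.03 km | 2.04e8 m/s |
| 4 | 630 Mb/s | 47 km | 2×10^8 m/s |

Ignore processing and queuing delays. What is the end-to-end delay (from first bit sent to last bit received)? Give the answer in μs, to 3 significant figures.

375 μs

L = 100 × 8 = 800 bits.
Transmission delays (L/R per hop): 0.379147, 1.73913, 1.81818, 1.26984 μs; sum = 5.2063 μs.
Propagation delays (d/s per hop): 119.792, 0.378261, 14.8529, 235 μs; sum = 370.023 μs.
End-to-end = 375 μs.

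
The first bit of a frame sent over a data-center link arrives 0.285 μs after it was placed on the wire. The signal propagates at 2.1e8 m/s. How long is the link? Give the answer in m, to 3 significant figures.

d = s × t_prop = 210000000 × 2.85e-07 = 59.9 m.

59.9 m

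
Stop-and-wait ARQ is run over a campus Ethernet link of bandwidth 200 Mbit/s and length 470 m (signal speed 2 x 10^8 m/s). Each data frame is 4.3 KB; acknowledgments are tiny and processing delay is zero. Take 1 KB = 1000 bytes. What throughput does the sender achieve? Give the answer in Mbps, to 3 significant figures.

t_tx = L/R = 34400/200000000 = 0.000172 s.
t_prop = 470/200000000 = 2.35e-06 s; RTT = 4.7e-06 s.
Cycle = t_tx + RTT = 0.0001767 s.
Throughput = L / cycle = 34400 / 0.0001767 = 195 Mbps.

195 Mbps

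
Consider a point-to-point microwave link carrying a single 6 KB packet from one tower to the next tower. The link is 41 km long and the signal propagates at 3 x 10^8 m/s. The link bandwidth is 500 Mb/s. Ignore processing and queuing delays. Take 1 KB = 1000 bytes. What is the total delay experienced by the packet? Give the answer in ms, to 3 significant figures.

L = 48000 bits.
Transmission delay = L/R = 48000 / 500000000 = 0.096 ms.
Propagation delay = d/s = 41000 m / 300000000 m/s = 0.136667 ms.
Total = 0.233 ms.

0.233 ms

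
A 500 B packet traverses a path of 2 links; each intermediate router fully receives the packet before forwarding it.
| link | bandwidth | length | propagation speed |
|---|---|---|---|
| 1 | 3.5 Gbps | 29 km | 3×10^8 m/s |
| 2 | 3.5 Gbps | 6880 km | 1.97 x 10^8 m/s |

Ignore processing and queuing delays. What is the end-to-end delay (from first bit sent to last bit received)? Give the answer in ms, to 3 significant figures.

L = 500 × 8 = 4000 bits.
Transmission delay per hop = L/R = 4000/3500000000 = 0.00114286 ms; 2 hops → 0.00228571 ms.
Propagation delays (d/s per hop): 0.0966667, 34.9239 ms; sum = 35.0205 ms.
End-to-end = 35.0 ms.

35.0 ms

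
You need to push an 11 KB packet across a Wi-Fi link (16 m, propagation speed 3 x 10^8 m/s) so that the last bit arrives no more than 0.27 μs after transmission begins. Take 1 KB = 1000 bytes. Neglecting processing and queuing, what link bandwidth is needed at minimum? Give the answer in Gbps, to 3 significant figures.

L = 88000 bits.
Propagation delay = 16 / 300000000 = 0.0533333 μs.
Transmission budget = 0.27 − 0.0533333 = 0.216667 μs.
R ≥ L / t_tx = 88000 bits / 2.16667e-07 s = 406 Gbps.

406 Gbps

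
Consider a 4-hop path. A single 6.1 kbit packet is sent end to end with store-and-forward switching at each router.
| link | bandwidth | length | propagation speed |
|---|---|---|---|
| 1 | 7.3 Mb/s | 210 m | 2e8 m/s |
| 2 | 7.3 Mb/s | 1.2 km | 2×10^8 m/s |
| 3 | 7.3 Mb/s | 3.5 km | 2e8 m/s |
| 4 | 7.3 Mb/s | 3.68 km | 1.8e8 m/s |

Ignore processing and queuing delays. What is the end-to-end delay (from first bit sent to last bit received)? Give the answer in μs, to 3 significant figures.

L = 6100 bits.
Transmission delay per hop = L/R = 6100/7300000 = 835.616 μs; 4 hops → 3342.47 μs.
Propagation delays (d/s per hop): 1.05, 6, 17.5, 20.4444 μs; sum = 44.9944 μs.
End-to-end = 3390 μs.

3390 μs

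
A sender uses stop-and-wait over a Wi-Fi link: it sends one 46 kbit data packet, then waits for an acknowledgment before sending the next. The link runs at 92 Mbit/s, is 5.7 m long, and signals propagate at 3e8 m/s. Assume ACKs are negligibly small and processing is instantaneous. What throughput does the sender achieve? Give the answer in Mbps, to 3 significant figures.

92.0 Mbps

t_tx = L/R = 46000/92000000 = 0.0005 s.
t_prop = 5.7/300000000 = 1.9e-08 s; RTT = 3.8e-08 s.
Cycle = t_tx + RTT = 0.000500038 s.
Throughput = L / cycle = 46000 / 0.000500038 = 92.0 Mbps.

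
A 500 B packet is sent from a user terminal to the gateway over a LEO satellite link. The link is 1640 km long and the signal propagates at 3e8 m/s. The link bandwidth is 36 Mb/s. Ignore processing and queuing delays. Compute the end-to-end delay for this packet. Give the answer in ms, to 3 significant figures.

5.58 ms

L = 500 × 8 = 4000 bits.
Transmission delay = L/R = 4000 / 36000000 = 0.111111 ms.
Propagation delay = d/s = 1640000 m / 300000000 m/s = 5.46667 ms.
Total = 5.58 ms.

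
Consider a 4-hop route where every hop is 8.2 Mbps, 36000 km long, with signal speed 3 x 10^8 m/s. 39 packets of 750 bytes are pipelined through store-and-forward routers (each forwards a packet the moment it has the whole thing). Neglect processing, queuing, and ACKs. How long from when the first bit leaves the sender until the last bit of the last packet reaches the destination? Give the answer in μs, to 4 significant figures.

510700 μs

Per-hop transmission t_tx = L/R = 6000/8.2e+06 = 731.707 μs.
Per-hop propagation t_prop = 36000000/300000000 = 120000 μs.
Pipeline fill: first packet needs 4·t_tx to clear all hops; remaining 38 packets each add one t_tx.
Total = (4+39-1)·t_tx + 4·t_prop = 42·731.707 + 4·120000 = 510700 μs.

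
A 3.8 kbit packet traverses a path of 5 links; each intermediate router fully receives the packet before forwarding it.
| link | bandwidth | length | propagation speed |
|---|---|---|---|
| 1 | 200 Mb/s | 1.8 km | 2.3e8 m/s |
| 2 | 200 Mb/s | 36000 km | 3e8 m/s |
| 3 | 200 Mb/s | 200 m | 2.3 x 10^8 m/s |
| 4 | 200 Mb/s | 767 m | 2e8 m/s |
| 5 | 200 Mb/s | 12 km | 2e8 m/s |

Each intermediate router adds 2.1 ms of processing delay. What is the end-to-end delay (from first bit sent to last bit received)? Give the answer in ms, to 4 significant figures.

L = 3800 bits.
Transmission delay per hop = L/R = 3800/200000000 = 0.019 ms; 5 hops → 0.095 ms.
Propagation delays (d/s per hop): 0.00782609, 120, 0.000869565, 0.003835, 0.06 ms; sum = 120.073 ms.
Processing at 4 router(s): 4 × 2.1 ms = 8.4 ms.
End-to-end = 128.6 ms.

128.6 ms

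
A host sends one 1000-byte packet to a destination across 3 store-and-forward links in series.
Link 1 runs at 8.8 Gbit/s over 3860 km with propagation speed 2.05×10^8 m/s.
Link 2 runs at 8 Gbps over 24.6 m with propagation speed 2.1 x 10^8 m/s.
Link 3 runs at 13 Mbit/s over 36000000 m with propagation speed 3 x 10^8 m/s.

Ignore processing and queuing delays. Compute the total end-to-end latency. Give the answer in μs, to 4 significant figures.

139400 μs

L = 1000 × 8 = 8000 bits.
Transmission delays (L/R per hop): 0.909091, 1, 615.385 μs; sum = 617.294 μs.
Propagation delays (d/s per hop): 18829.3, 0.117143, 120000 μs; sum = 138829 μs.
End-to-end = 139400 μs.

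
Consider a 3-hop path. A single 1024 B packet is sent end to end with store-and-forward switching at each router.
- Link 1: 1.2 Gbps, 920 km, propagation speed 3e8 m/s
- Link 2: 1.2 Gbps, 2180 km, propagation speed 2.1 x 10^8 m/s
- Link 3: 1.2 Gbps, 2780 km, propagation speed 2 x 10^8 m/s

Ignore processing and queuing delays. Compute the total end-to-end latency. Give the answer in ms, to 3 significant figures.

L = 1024 × 8 = 8192 bits.
Transmission delay per hop = L/R = 8192/1200000000 = 0.00682667 ms; 3 hops → 0.02048 ms.
Propagation delays (d/s per hop): 3.06667, 10.381, 13.9 ms; sum = 27.3476 ms.
End-to-end = 27.4 ms.

27.4 ms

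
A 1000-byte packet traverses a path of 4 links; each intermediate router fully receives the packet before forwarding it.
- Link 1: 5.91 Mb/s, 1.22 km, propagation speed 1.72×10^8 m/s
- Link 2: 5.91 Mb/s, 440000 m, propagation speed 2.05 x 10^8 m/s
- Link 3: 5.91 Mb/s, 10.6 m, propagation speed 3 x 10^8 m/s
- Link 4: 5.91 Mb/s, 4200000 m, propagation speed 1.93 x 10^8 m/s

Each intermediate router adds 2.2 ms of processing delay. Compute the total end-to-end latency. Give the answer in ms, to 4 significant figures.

35.93 ms

L = 1000 × 8 = 8000 bits.
Transmission delay per hop = L/R = 8000/5910000 = 1.35364 ms; 4 hops → 5.41455 ms.
Propagation delays (d/s per hop): 0.00709302, 2.14634, 3.53333e-05, 21.7617 ms; sum = 23.9151 ms.
Processing at 3 router(s): 3 × 2.2 ms = 6.6 ms.
End-to-end = 35.93 ms.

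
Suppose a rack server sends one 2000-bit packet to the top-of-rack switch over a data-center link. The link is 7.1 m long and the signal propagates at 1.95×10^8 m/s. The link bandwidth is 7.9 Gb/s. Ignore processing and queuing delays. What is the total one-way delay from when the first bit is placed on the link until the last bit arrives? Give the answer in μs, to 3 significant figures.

0.290 μs

Transmission delay = L/R = 2000 / 7900000000 = 0.253165 μs.
Propagation delay = d/s = 7.1 m / 195000000 m/s = 0.0364103 μs.
Total = 0.290 μs.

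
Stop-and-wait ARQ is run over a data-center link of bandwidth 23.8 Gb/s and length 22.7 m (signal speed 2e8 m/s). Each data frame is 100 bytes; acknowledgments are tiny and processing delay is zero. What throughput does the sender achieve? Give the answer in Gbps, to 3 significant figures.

t_tx = L/R = 800/23800000000 = 3.36134e-08 s.
t_prop = 22.7/200000000 = 1.135e-07 s; RTT = 2.27e-07 s.
Cycle = t_tx + RTT = 2.60613e-07 s.
Throughput = L / cycle = 800 / 2.60613e-07 = 3.07 Gbps.

3.07 Gbps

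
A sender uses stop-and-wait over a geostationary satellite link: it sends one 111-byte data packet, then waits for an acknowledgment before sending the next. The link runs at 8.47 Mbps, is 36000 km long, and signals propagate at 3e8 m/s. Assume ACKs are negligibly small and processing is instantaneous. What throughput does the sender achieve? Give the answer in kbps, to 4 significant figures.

3.698 kbps

t_tx = L/R = 888/8470000 = 0.000104841 s.
t_prop = 36000000/300000000 = 0.12 s; RTT = 0.24 s.
Cycle = t_tx + RTT = 0.240105 s.
Throughput = L / cycle = 888 / 0.240105 = 3.698 kbps.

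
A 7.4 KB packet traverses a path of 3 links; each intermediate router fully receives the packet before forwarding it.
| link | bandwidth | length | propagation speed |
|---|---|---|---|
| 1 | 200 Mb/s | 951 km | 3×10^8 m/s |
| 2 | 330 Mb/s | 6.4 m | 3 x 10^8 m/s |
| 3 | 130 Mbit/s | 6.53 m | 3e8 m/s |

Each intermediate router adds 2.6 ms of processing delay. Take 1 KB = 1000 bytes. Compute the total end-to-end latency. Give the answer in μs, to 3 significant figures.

L = 59200 bits.
Transmission delays (L/R per hop): 296, 179.394, 455.385 μs; sum = 930.779 μs.
Propagation delays (d/s per hop): 3170, 0.0213333, 0.0217667 μs; sum = 3170.04 μs.
Processing at 2 router(s): 2 × 2.6 ms = 5200 μs.
End-to-end = 9300 μs.

9300 μs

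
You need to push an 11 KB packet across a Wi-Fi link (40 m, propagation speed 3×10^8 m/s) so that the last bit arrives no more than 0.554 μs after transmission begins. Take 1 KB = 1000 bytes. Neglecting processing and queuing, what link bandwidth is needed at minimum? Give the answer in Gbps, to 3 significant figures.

209 Gbps

L = 88000 bits.
Propagation delay = 40 / 300000000 = 0.133333 μs.
Transmission budget = 0.554 − 0.133333 = 0.420667 μs.
R ≥ L / t_tx = 88000 bits / 4.20667e-07 s = 209 Gbps.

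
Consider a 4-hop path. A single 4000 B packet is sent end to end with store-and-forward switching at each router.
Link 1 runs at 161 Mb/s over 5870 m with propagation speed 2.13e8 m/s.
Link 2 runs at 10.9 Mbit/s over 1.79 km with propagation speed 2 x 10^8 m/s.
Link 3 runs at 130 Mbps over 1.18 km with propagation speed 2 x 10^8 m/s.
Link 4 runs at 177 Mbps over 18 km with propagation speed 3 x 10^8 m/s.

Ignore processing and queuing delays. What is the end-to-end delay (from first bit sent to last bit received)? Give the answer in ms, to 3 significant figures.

L = 4000 × 8 = 32000 bits.
Transmission delays (L/R per hop): 0.198758, 2.93578, 0.246154, 0.180791 ms; sum = 3.56148 ms.
Propagation delays (d/s per hop): 0.0275587, 0.00895, 0.0059, 0.06 ms; sum = 0.102409 ms.
End-to-end = 3.66 ms.

3.66 ms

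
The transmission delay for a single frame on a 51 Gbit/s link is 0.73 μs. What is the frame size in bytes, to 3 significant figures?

4650 bytes

L = R × t_tx = 51000000000 b/s × 7.3e-07 s = 37230 bits.
In bytes: 37230 / 8 = 4650 bytes.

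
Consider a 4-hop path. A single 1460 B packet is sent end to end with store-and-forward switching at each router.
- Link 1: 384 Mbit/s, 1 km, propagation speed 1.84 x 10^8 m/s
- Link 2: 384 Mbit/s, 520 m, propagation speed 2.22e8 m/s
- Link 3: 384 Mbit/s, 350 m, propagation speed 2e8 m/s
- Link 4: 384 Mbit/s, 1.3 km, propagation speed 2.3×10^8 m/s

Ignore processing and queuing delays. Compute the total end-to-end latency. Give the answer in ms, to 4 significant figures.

0.1368 ms

L = 1460 × 8 = 11680 bits.
Transmission delay per hop = L/R = 11680/384000000 = 0.0304167 ms; 4 hops → 0.121667 ms.
Propagation delays (d/s per hop): 0.00543478, 0.00234234, 0.00175, 0.00565217 ms; sum = 0.0151793 ms.
End-to-end = 0.1368 ms.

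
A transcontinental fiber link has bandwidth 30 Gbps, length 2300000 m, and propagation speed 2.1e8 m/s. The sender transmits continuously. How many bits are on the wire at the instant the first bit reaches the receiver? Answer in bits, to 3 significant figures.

Propagation delay = 2300000 / 210000000 = 0.0109524 s.
BDP = R × t_prop = 30000000000 × 0.0109524 = 328571000 bits.

329000000 bits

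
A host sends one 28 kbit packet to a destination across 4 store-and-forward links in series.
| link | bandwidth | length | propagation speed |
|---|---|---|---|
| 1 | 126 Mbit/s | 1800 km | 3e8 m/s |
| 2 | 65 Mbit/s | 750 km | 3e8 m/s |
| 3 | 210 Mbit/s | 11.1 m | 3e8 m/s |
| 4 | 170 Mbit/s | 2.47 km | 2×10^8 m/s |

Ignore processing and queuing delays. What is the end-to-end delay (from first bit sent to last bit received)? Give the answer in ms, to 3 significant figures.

L = 28000 bits.
Transmission delays (L/R per hop): 0.222222, 0.430769, 0.133333, 0.164706 ms; sum = 0.951031 ms.
Propagation delays (d/s per hop): 6, 2.5, 3.7e-05, 0.01235 ms; sum = 8.51239 ms.
End-to-end = 9.46 ms.

9.46 ms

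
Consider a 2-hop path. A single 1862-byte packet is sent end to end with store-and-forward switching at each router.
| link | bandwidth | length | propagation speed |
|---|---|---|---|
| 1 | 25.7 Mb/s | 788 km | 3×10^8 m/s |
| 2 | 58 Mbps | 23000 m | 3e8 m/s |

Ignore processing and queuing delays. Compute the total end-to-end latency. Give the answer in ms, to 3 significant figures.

L = 1862 × 8 = 14896 bits.
Transmission delays (L/R per hop): 0.579611, 0.256828 ms; sum = 0.836438 ms.
Propagation delays (d/s per hop): 2.62667, 0.0766667 ms; sum = 2.70333 ms.
End-to-end = 3.54 ms.

3.54 ms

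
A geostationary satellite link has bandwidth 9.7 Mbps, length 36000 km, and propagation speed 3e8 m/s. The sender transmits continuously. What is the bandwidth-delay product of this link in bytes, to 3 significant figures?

146000 bytes

Propagation delay = 36000000 / 300000000 = 0.12 s.
BDP = R × t_prop = 9700000 × 0.12 = 1164000 bits.
In bytes: 1164000/8 = 146000 bytes.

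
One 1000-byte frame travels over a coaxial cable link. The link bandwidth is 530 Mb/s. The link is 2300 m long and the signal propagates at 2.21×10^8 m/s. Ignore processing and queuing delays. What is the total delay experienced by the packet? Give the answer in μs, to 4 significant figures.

25.50 μs

L = 1000 × 8 = 8000 bits.
Transmission delay = L/R = 8000 / 530000000 = 15.0943 μs.
Propagation delay = d/s = 2300 m / 221000000 m/s = 10.4072 μs.
Total = 25.50 μs.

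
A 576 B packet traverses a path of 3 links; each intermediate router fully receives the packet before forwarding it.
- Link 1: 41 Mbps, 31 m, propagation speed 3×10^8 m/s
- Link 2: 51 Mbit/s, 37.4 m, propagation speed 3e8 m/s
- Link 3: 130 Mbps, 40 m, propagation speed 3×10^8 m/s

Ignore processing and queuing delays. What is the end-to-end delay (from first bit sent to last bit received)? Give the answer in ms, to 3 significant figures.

0.239 ms

L = 576 × 8 = 4608 bits.
Transmission delays (L/R per hop): 0.11239, 0.0903529, 0.0354462 ms; sum = 0.238189 ms.
Propagation delays (d/s per hop): 0.000103333, 0.000124667, 0.000133333 ms; sum = 0.000361333 ms.
End-to-end = 0.239 ms.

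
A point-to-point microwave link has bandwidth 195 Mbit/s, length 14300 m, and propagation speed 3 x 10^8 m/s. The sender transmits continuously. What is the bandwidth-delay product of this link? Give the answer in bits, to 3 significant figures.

9300 bits

Propagation delay = 14300 / 300000000 = 4.76667e-05 s.
BDP = R × t_prop = 195000000 × 4.76667e-05 = 9295 bits.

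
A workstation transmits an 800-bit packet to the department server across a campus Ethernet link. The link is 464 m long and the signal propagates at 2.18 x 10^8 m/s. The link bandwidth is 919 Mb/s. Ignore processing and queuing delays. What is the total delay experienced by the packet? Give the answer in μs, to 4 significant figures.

2.999 μs

Transmission delay = L/R = 800 / 919000000 = 0.870511 μs.
Propagation delay = d/s = 464 m / 2.18e+08 m/s = 2.12844 μs.
Total = 2.999 μs.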